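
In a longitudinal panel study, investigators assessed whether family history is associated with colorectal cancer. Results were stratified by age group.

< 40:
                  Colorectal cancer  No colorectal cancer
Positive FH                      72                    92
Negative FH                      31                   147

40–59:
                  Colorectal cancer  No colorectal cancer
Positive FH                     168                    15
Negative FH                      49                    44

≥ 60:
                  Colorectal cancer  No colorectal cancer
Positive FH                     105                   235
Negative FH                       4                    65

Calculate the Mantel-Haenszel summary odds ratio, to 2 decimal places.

5.60

OR_MH = Σ(aᵢdᵢ/nᵢ) / Σ(bᵢcᵢ/nᵢ), where nᵢ is the stratum total.
Stratum 1 (< 40): n = 342; a·d/n = 72·147/342 = 30.9474; b·c/n = 92·31/342 = 8.3392
Stratum 2 (40–59): n = 276; a·d/n = 168·44/276 = 26.7826; b·c/n = 15·49/276 = 2.6630
Stratum 3 (≥ 60): n = 409; a·d/n = 105·65/409 = 16.6870; b·c/n = 235·4/409 = 2.2983
OR_MH = (30.9474 + 26.7826 + 16.6870) / (8.3392 + 2.6630 + 2.2983) = 74.4170 / 13.3005 = 5.59505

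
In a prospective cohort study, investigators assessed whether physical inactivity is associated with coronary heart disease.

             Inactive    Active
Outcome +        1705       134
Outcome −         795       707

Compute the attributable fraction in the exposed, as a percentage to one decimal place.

76.6

Reading the table with exposure as columns: a = 1705 (Inactive, case), b = 795 (Inactive, non-case), c = 134 (Active, case), d = 707.
Risk in exposed = 1705/2500 = 0.68200; risk in unexposed = 134/841 = 0.15933.
RR = 0.68200/0.15933 = 4.28031
AR% = (RR − 1)/RR × 100 = (4.28031 − 1)/4.28031 × 100 = 76.6372%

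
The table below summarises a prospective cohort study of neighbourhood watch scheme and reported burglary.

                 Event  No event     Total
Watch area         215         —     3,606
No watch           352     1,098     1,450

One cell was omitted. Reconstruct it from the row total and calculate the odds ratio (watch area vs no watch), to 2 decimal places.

0.20

The missing cell is in the exposed row: 3606 − 215 = 3391.
So a = 215, b = 3391, c = 352, d = 1098.
OR = (a·d)/(b·c) = (215 × 1098) / (3391 × 352) = 236070 / 1193632 = 0.19777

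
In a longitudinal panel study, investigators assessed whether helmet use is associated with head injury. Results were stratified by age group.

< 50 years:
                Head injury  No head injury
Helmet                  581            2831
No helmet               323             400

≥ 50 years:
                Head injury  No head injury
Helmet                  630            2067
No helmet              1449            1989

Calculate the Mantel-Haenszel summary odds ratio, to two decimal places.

0.37

OR_MH = Σ(aᵢdᵢ/nᵢ) / Σ(bᵢcᵢ/nᵢ), where nᵢ is the stratum total.
Stratum 1 (< 50 years): n = 4135; a·d/n = 581·400/4135 = 56.2031; b·c/n = 2831·323/4135 = 221.1398
Stratum 2 (≥ 50 years): n = 6135; a·d/n = 630·1989/6135 = 204.2494; b·c/n = 2067·1449/6135 = 488.1961
OR_MH = (56.2031 + 204.2494) / (221.1398 + 488.1961) = 260.4525 / 709.3359 = 0.36718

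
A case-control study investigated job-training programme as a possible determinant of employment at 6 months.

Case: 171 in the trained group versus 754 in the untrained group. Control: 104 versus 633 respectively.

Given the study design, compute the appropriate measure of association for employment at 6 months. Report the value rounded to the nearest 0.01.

1.38

From the description: a = 171, b = 104, c = 754, d = 633.
This is a case-control study: participants were sampled on outcome status, so risks in the source population cannot be estimated directly — relative risk is not valid here. The odds ratio is the appropriate measure.
OR = (a·d)/(b·c) = (171 × 633) / (104 × 754) = 108243 / 78416 = 1.38037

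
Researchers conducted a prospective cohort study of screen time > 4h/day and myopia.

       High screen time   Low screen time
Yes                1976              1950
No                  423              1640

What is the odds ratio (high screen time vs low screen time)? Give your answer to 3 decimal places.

Reading the table with exposure as columns: a = 1976 (High screen time, case), b = 423 (High screen time, non-case), c = 1950 (Low screen time, case), d = 1640.
OR = (a·d)/(b·c) = (1976 × 1640) / (423 × 1950) = 3240640 / 824850 = 3.92876
The odds of myopia are about 3.93 times as high in the high screen time group.

3.929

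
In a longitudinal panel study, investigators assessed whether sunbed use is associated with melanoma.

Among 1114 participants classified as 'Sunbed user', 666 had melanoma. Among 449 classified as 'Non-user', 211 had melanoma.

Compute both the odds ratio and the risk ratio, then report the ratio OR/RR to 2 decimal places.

From the description: a = 666, b = 448, c = 211, d = 238.
OR = (666·238)/(448·211) = 158508/94528 = 1.67684
Risk in exposed = 666/1114 = 0.59785; risk in unexposed = 211/449 = 0.46993; RR = 1.27219
OR/RR = 1.67684 / 1.27219 = 1.31807
The outcome is not rare, so the OR lies further from 1 than the RR.

1.32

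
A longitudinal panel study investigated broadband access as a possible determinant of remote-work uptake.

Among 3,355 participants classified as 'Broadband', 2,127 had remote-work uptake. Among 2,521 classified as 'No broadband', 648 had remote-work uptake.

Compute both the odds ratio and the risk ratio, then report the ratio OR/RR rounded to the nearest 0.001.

From the description: a = 2127, b = 1228, c = 648, d = 1873.
OR = (2127·1873)/(1228·648) = 3983871/795744 = 5.00647
Risk in exposed = 2127/3355 = 0.63398; risk in unexposed = 648/2521 = 0.25704; RR = 2.46645
OR/RR = 5.00647 / 2.46645 = 2.02983
The outcome is not rare, so the OR lies further from 1 than the RR.

2.030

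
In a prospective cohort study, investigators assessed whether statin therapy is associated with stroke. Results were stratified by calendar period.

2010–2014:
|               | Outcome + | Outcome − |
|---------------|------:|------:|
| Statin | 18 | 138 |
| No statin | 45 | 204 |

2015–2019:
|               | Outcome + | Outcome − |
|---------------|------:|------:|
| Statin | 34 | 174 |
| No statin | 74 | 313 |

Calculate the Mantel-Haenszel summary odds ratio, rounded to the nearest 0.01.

OR_MH = Σ(aᵢdᵢ/nᵢ) / Σ(bᵢcᵢ/nᵢ), where nᵢ is the stratum total.
Stratum 1 (2010–2014): n = 405; a·d/n = 18·204/405 = 9.0667; b·c/n = 138·45/405 = 15.3333
Stratum 2 (2015–2019): n = 595; a·d/n = 34·313/595 = 17.8857; b·c/n = 174·74/595 = 21.6403
OR_MH = (9.0667 + 17.8857) / (15.3333 + 21.6403) = 26.9524 / 36.9737 = 0.72896

0.73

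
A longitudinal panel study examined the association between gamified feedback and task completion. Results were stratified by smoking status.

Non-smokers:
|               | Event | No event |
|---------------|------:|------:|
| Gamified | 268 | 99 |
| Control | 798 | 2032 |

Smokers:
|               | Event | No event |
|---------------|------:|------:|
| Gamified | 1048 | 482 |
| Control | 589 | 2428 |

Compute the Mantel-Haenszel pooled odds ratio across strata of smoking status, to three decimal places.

OR_MH = Σ(aᵢdᵢ/nᵢ) / Σ(bᵢcᵢ/nᵢ), where nᵢ is the stratum total.
Stratum 1 (Non-smokers): n = 3197; a·d/n = 268·2032/3197 = 170.3397; b·c/n = 99·798/3197 = 24.7113
Stratum 2 (Smokers): n = 4547; a·d/n = 1048·2428/4547 = 559.6094; b·c/n = 482·589/4547 = 62.4363
OR_MH = (170.3397 + 559.6094) / (24.7113 + 62.4363) = 729.9491 / 87.1476 = 8.37601

8.376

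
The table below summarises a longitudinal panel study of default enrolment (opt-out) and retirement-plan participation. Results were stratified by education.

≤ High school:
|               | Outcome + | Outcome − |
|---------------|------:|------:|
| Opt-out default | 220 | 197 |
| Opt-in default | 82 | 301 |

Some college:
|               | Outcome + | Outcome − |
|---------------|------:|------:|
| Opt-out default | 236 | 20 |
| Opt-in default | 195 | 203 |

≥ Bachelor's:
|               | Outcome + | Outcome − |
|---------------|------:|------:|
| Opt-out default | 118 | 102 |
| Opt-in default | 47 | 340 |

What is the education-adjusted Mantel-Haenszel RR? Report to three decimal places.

RR_MH = Σ(aᵢ·n₀ᵢ/nᵢ) / Σ(cᵢ·n₁ᵢ/nᵢ), with n₁ᵢ = aᵢ+bᵢ (exposed), n₀ᵢ = cᵢ+dᵢ (unexposed), nᵢ = n₁ᵢ+n₀ᵢ.
Stratum 1 (≤ High school): n₁ = 417, n₀ = 383, n = 800; a·n₀/n = 220·383/800 = 105.3250; c·n₁/n = 82·417/800 = 42.7425
Stratum 2 (Some college): n₁ = 256, n₀ = 398, n = 654; a·n₀/n = 236·398/654 = 143.6208; c·n₁/n = 195·256/654 = 76.3303
Stratum 3 (≥ Bachelor's): n₁ = 220, n₀ = 387, n = 607; a·n₀/n = 118·387/607 = 75.2323; c·n₁/n = 47·220/607 = 17.0346
RR_MH = (105.3250 + 143.6208 + 75.2323) / (42.7425 + 76.3303 + 17.0346) = 324.1781 / 136.1074 = 2.38178

2.382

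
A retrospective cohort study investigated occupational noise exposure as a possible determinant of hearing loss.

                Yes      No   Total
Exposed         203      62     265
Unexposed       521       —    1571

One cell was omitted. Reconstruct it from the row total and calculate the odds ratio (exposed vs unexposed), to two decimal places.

The missing cell is in the unexposed row: 1571 − 521 = 1050.
So a = 203, b = 62, c = 521, d = 1050.
OR = (a·d)/(b·c) = (203 × 1050) / (62 × 521) = 213150 / 32302 = 6.59866

6.60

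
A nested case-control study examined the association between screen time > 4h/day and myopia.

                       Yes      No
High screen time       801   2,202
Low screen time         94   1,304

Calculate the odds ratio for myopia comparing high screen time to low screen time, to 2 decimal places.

Cells: a = 801, b = 2202, c = 94, d = 1304.
OR = (a·d)/(b·c) = (801 × 1304) / (2202 × 94) = 1044504 / 206988 = 5.04621
The odds of myopia are about 5.05 times as high in the high screen time group.

5.05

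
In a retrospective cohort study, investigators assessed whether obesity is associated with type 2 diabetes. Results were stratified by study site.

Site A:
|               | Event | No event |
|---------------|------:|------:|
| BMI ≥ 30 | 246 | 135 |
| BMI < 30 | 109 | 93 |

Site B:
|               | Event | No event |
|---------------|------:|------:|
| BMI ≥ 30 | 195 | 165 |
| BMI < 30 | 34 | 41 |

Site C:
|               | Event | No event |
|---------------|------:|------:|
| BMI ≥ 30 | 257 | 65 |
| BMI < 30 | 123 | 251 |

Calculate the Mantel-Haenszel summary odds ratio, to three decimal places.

OR_MH = Σ(aᵢdᵢ/nᵢ) / Σ(bᵢcᵢ/nᵢ), where nᵢ is the stratum total.
Stratum 1 (Site A): n = 583; a·d/n = 246·93/583 = 39.2419; b·c/n = 135·109/583 = 25.2401
Stratum 2 (Site B): n = 435; a·d/n = 195·41/435 = 18.3793; b·c/n = 165·34/435 = 12.8966
Stratum 3 (Site C): n = 696; a·d/n = 257·251/696 = 92.6825; b·c/n = 65·123/696 = 11.4871
OR_MH = (39.2419 + 18.3793 + 92.6825) / (25.2401 + 12.8966 + 11.4871) = 150.3036 / 49.6238 = 3.02886

3.029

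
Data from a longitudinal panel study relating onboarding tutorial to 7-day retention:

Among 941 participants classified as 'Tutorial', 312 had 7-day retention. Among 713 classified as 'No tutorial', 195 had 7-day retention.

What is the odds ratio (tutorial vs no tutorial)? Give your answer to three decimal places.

1.318

From the description: a = 312, b = 629, c = 195, d = 518.
OR = (a·d)/(b·c) = (312 × 518) / (629 × 195) = 161616 / 122655 = 1.31765
The odds of 7-day retention are about 1.32 times as high in the tutorial group.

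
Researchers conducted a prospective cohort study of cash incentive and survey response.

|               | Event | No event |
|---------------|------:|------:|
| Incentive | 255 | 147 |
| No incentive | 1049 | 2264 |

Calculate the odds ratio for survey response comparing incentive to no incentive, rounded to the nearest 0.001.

3.744

Cells: a = 255, b = 147, c = 1049, d = 2264.
OR = (a·d)/(b·c) = (255 × 2264) / (147 × 1049) = 577320 / 154203 = 3.74390
The odds of survey response are about 3.74 times as high in the incentive group.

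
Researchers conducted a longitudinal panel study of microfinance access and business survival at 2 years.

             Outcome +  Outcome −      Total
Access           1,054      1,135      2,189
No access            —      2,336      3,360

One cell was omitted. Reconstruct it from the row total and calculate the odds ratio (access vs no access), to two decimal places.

The missing cell is in the unexposed row: 3360 − 2336 = 1024.
So a = 1054, b = 1135, c = 1024, d = 2336.
OR = (a·d)/(b·c) = (1054 × 2336) / (1135 × 1024) = 2462144 / 1162240 = 2.11845

2.12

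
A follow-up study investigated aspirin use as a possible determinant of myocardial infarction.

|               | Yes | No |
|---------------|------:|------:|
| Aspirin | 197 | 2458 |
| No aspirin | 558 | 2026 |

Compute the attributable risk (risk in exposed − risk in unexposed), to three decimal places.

Cells: a = 197, b = 2458, c = 558, d = 2026.
Risk in exposed = 197/2655 = 0.074200; risk in unexposed = 558/2584 = 0.215944.
Risk difference = 0.074200 − 0.215944 = -0.141745

-0.142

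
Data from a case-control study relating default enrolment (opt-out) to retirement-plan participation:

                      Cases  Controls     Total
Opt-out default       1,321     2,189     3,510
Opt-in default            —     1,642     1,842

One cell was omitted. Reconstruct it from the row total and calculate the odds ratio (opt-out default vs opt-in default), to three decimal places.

The missing cell is in the unexposed row: 1842 − 1642 = 200.
So a = 1321, b = 2189, c = 200, d = 1642.
OR = (a·d)/(b·c) = (1321 × 1642) / (2189 × 200) = 2169082 / 437800 = 4.95450

4.955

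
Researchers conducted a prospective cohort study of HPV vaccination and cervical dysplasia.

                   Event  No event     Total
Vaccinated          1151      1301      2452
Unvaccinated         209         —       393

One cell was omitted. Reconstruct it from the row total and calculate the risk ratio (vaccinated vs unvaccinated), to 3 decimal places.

The missing cell is in the unexposed row: 393 − 209 = 184.
So a = 1151, b = 1301, c = 209, d = 184.
RR = [a/(a+b)] / [c/(c+d)] = (1151/2452) / (209/393) = 0.46941/0.53181 = 0.88268

0.883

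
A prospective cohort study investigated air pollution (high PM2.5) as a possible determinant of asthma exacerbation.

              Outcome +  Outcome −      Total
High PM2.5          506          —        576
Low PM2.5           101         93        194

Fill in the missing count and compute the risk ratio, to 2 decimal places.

1.69

The missing cell is in the exposed row: 576 − 506 = 70.
So a = 506, b = 70, c = 101, d = 93.
RR = [a/(a+b)] / [c/(c+d)] = (506/576) / (101/194) = 0.87847/0.52062 = 1.68736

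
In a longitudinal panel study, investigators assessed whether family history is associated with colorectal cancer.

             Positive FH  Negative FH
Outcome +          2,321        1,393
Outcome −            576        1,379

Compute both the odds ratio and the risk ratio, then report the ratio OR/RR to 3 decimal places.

Reading the table with exposure as columns: a = 2321 (Positive FH, case), b = 576 (Positive FH, non-case), c = 1393 (Negative FH, case), d = 1379.
OR = (2321·1379)/(576·1393) = 3200659/802368 = 3.98902
Risk in exposed = 2321/2897 = 0.80117; risk in unexposed = 1393/2772 = 0.50253; RR = 1.59430
OR/RR = 3.98902 / 1.59430 = 2.50206
The outcome is not rare, so the OR lies further from 1 than the RR.

2.502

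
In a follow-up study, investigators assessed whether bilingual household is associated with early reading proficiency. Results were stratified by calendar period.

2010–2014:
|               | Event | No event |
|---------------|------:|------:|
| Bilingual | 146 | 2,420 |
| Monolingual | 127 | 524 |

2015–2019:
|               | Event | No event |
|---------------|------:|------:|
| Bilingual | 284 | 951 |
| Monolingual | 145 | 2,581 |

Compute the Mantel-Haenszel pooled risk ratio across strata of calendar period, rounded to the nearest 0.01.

1.54

RR_MH = Σ(aᵢ·n₀ᵢ/nᵢ) / Σ(cᵢ·n₁ᵢ/nᵢ), with n₁ᵢ = aᵢ+bᵢ (exposed), n₀ᵢ = cᵢ+dᵢ (unexposed), nᵢ = n₁ᵢ+n₀ᵢ.
Stratum 1 (2010–2014): n₁ = 2566, n₀ = 651, n = 3217; a·n₀/n = 146·651/3217 = 29.5449; c·n₁/n = 127·2566/3217 = 101.3000
Stratum 2 (2015–2019): n₁ = 1235, n₀ = 2726, n = 3961; a·n₀/n = 284·2726/3961 = 195.4517; c·n₁/n = 145·1235/3961 = 45.2095
RR_MH = (29.5449 + 195.4517) / (101.3000 + 45.2095) = 224.9966 / 146.5095 = 1.53571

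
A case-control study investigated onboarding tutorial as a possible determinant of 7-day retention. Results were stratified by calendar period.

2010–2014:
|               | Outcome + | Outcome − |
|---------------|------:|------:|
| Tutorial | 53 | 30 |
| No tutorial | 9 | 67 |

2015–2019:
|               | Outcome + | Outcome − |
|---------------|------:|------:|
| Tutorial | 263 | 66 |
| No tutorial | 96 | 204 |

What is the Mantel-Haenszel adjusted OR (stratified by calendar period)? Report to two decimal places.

OR_MH = Σ(aᵢdᵢ/nᵢ) / Σ(bᵢcᵢ/nᵢ), where nᵢ is the stratum total.
Stratum 1 (2010–2014): n = 159; a·d/n = 53·67/159 = 22.3333; b·c/n = 30·9/159 = 1.6981
Stratum 2 (2015–2019): n = 629; a·d/n = 263·204/629 = 85.2973; b·c/n = 66·96/629 = 10.0731
OR_MH = (22.3333 + 85.2973) / (1.6981 + 10.0731) = 107.6306 / 11.7712 = 9.14352

9.14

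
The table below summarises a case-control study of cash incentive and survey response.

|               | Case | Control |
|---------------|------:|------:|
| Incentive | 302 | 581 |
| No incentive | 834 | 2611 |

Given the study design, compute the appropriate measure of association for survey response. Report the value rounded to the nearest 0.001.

1.627

Cells: a = 302, b = 581, c = 834, d = 2611.
This is a case-control study: participants were sampled on outcome status, so risks in the source population cannot be estimated directly — relative risk is not valid here. The odds ratio is the appropriate measure.
OR = (a·d)/(b·c) = (302 × 2611) / (581 × 834) = 788522 / 484554 = 1.62732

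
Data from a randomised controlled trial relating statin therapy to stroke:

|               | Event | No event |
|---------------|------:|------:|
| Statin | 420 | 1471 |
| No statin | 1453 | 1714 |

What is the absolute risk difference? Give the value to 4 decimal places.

-0.2367

Cells: a = 420, b = 1471, c = 1453, d = 1714.
Risk in exposed = 420/1891 = 0.222105; risk in unexposed = 1453/3167 = 0.458794.
Risk difference = 0.222105 − 0.458794 = -0.236689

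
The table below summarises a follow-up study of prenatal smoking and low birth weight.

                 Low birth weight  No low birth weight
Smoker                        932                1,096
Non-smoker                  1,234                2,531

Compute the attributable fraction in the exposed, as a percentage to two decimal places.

Cells: a = 932, b = 1096, c = 1234, d = 2531.
Risk in exposed = 932/2028 = 0.45957; risk in unexposed = 1234/3765 = 0.32776.
RR = 0.45957/0.32776 = 1.40216
AR% = (RR − 1)/RR × 100 = (1.40216 − 1)/1.40216 × 100 = 28.6815%

28.68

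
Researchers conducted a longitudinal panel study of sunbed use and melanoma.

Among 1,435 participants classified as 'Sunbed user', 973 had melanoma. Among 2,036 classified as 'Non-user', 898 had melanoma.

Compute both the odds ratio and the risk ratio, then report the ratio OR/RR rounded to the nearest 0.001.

1.736

From the description: a = 973, b = 462, c = 898, d = 1138.
OR = (973·1138)/(462·898) = 1107274/414876 = 2.66893
Risk in exposed = 973/1435 = 0.67805; risk in unexposed = 898/2036 = 0.44106; RR = 1.53731
OR/RR = 2.66893 / 1.53731 = 1.73610
The outcome is not rare, so the OR lies further from 1 than the RR.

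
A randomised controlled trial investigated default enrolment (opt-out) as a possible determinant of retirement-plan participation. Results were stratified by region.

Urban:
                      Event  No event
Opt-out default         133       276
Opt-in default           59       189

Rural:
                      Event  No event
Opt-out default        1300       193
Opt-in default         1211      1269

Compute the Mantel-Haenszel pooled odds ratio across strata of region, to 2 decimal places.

5.42

OR_MH = Σ(aᵢdᵢ/nᵢ) / Σ(bᵢcᵢ/nᵢ), where nᵢ is the stratum total.
Stratum 1 (Urban): n = 657; a·d/n = 133·189/657 = 38.2603; b·c/n = 276·59/657 = 24.7854
Stratum 2 (Rural): n = 3973; a·d/n = 1300·1269/3973 = 415.2278; b·c/n = 193·1211/3973 = 58.8278
OR_MH = (38.2603 + 415.2278) / (24.7854 + 58.8278) = 453.4881 / 83.6132 = 5.42364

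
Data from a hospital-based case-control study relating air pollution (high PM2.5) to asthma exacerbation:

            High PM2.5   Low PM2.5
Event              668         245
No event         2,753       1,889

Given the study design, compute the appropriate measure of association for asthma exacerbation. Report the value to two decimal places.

1.87

Reading the table with exposure as columns: a = 668 (High PM2.5, case), b = 2753 (High PM2.5, non-case), c = 245 (Low PM2.5, case), d = 1889.
This is a hospital-based case-control study: participants were sampled on outcome status, so risks in the source population cannot be estimated directly — relative risk is not valid here. The odds ratio is the appropriate measure.
OR = (a·d)/(b·c) = (668 × 1889) / (2753 × 245) = 1261852 / 674485 = 1.87084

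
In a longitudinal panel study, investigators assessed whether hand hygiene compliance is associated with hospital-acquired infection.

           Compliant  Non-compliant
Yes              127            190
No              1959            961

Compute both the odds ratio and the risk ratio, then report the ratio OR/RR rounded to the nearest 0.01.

Reading the table with exposure as columns: a = 127 (Compliant, case), b = 1959 (Compliant, non-case), c = 190 (Non-compliant, case), d = 961.
OR = (127·961)/(1959·190) = 122047/372210 = 0.32790
Risk in exposed = 127/2086 = 0.06088; risk in unexposed = 190/1151 = 0.16507; RR = 0.36882
OR/RR = 0.32790 / 0.36882 = 0.88905
The outcome is not rare, so the OR lies further from 1 than the RR.

0.89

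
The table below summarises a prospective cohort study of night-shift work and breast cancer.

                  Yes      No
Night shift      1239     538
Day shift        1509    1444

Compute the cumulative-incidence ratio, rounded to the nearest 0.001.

Cells: a = 1239, b = 538, c = 1509, d = 1444.
Risk in exposed = 1239/1777 = 0.69724; risk in unexposed = 1509/2953 = 0.51101.
RR = 0.69724 / 0.51101 = 1.36445
The risk among the exposed is 1.36 times that among the unexposed.

1.364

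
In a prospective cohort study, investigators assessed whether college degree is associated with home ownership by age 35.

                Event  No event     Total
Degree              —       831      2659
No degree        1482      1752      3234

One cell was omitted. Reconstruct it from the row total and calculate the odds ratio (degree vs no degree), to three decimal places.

2.601

The missing cell is in the exposed row: 2659 − 831 = 1828.
So a = 1828, b = 831, c = 1482, d = 1752.
OR = (a·d)/(b·c) = (1828 × 1752) / (831 × 1482) = 3202656 / 1231542 = 2.60053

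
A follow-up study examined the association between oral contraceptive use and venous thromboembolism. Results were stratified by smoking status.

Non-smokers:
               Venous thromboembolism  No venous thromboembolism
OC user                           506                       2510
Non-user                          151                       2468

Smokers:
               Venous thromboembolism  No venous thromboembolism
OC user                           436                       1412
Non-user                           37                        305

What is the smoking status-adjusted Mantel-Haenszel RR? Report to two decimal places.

RR_MH = Σ(aᵢ·n₀ᵢ/nᵢ) / Σ(cᵢ·n₁ᵢ/nᵢ), with n₁ᵢ = aᵢ+bᵢ (exposed), n₀ᵢ = cᵢ+dᵢ (unexposed), nᵢ = n₁ᵢ+n₀ᵢ.
Stratum 1 (Non-smokers): n₁ = 3016, n₀ = 2619, n = 5635; a·n₀/n = 506·2619/5635 = 235.1755; c·n₁/n = 151·3016/5635 = 80.8192
Stratum 2 (Smokers): n₁ = 1848, n₀ = 342, n = 2190; a·n₀/n = 436·342/2190 = 68.0877; c·n₁/n = 37·1848/2190 = 31.2219
RR_MH = (235.1755 + 68.0877) / (80.8192 + 31.2219) = 303.2632 / 112.0411 = 2.70671

2.71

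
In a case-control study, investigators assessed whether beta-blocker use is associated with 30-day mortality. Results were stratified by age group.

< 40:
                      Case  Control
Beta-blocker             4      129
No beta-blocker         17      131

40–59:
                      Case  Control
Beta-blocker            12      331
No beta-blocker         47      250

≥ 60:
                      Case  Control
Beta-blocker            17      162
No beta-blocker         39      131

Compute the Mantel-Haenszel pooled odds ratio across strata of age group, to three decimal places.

0.258

OR_MH = Σ(aᵢdᵢ/nᵢ) / Σ(bᵢcᵢ/nᵢ), where nᵢ is the stratum total.
Stratum 1 (< 40): n = 281; a·d/n = 4·131/281 = 1.8648; b·c/n = 129·17/281 = 7.8043
Stratum 2 (40–59): n = 640; a·d/n = 12·250/640 = 4.6875; b·c/n = 331·47/640 = 24.3078
Stratum 3 (≥ 60): n = 349; a·d/n = 17·131/349 = 6.3811; b·c/n = 162·39/349 = 18.1032
OR_MH = (1.8648 + 4.6875 + 6.3811) / (7.8043 + 24.3078 + 18.1032) = 12.9334 / 50.2152 = 0.25756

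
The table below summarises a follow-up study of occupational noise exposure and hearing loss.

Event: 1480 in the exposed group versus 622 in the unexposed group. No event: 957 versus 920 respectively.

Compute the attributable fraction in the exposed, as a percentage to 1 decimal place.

33.6

From the description: a = 1480, b = 957, c = 622, d = 920.
Risk in exposed = 1480/2437 = 0.60730; risk in unexposed = 622/1542 = 0.40337.
RR = 0.60730/0.40337 = 1.50557
AR% = (RR − 1)/RR × 100 = (1.50557 − 1)/1.50557 × 100 = 33.5799%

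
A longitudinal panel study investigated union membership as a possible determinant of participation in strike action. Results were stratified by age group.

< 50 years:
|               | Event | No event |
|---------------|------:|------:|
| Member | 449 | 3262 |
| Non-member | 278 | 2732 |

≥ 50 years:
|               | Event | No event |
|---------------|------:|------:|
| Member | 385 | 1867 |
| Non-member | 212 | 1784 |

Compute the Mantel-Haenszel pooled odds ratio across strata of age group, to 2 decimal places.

1.51

OR_MH = Σ(aᵢdᵢ/nᵢ) / Σ(bᵢcᵢ/nᵢ), where nᵢ is the stratum total.
Stratum 1 (< 50 years): n = 6721; a·d/n = 449·2732/6721 = 182.5127; b·c/n = 3262·278/6721 = 134.9258
Stratum 2 (≥ 50 years): n = 4248; a·d/n = 385·1784/4248 = 161.6855; b·c/n = 1867·212/4248 = 93.1742
OR_MH = (182.5127 + 161.6855) / (134.9258 + 93.1742) = 344.1982 / 228.1000 = 1.50898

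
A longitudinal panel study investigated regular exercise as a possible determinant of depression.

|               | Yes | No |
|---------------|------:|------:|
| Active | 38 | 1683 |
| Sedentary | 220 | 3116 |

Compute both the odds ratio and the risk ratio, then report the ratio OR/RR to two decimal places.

Cells: a = 38, b = 1683, c = 220, d = 3116.
OR = (38·3116)/(1683·220) = 118408/370260 = 0.31980
Risk in exposed = 38/1721 = 0.02208; risk in unexposed = 220/3336 = 0.06595; RR = 0.33482
OR/RR = 0.31980 / 0.33482 = 0.95514
The outcome is rare in both groups, so OR ≈ RR (ratio near 1).

0.96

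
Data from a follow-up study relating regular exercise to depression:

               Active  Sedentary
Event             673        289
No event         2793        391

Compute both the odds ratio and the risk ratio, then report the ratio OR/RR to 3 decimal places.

Reading the table with exposure as columns: a = 673 (Active, case), b = 2793 (Active, non-case), c = 289 (Sedentary, case), d = 391.
OR = (673·391)/(2793·289) = 263143/807177 = 0.32600
Risk in exposed = 673/3466 = 0.19417; risk in unexposed = 289/680 = 0.42500; RR = 0.45688
OR/RR = 0.32600 / 0.45688 = 0.71355
The outcome is not rare, so the OR lies further from 1 than the RR.

0.714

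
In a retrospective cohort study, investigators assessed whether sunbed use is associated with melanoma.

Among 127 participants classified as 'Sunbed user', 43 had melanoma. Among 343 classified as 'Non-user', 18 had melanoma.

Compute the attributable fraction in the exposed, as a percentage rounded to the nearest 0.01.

84.50

From the description: a = 43, b = 84, c = 18, d = 325.
Risk in exposed = 43/127 = 0.33858; risk in unexposed = 18/343 = 0.05248.
RR = 0.33858/0.05248 = 6.45188
AR% = (RR − 1)/RR × 100 = (6.45188 − 1)/6.45188 × 100 = 84.5006%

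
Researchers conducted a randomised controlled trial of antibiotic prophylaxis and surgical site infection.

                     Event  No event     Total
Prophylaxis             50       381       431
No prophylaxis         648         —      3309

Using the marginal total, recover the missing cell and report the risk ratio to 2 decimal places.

0.59

The missing cell is in the unexposed row: 3309 − 648 = 2661.
So a = 50, b = 381, c = 648, d = 2661.
RR = [a/(a+b)] / [c/(c+d)] = (50/431) / (648/3309) = 0.11601/0.19583 = 0.59240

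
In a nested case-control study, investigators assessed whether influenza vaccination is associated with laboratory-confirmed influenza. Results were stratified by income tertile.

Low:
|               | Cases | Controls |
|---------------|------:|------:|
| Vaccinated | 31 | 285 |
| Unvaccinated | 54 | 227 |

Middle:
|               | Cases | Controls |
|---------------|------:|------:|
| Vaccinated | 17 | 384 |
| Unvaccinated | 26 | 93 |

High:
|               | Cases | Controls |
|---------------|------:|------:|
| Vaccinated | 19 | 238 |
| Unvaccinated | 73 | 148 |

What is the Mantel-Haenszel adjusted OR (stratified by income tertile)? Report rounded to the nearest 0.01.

0.25

OR_MH = Σ(aᵢdᵢ/nᵢ) / Σ(bᵢcᵢ/nᵢ), where nᵢ is the stratum total.
Stratum 1 (Low): n = 597; a·d/n = 31·227/597 = 11.7873; b·c/n = 285·54/597 = 25.7789
Stratum 2 (Middle): n = 520; a·d/n = 17·93/520 = 3.0404; b·c/n = 384·26/520 = 19.2000
Stratum 3 (High): n = 478; a·d/n = 19·148/478 = 5.8828; b·c/n = 238·73/478 = 36.3473
OR_MH = (11.7873 + 3.0404 + 5.8828) / (25.7789 + 19.2000 + 36.3473) = 20.7105 / 81.3262 = 0.25466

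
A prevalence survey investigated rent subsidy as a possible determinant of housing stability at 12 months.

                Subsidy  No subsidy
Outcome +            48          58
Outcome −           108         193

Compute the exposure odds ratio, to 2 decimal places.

Reading the table with exposure as columns: a = 48 (Subsidy, case), b = 108 (Subsidy, non-case), c = 58 (No subsidy, case), d = 193.
OR = (a·d)/(b·c) = (48 × 193) / (108 × 58) = 9264 / 6264 = 1.47893
The odds of housing stability at 12 months are about 1.48 times as high in the subsidy group.

1.48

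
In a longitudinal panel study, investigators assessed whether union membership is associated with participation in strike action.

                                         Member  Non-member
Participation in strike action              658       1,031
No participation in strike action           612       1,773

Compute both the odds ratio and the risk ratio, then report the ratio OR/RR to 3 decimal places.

Reading the table with exposure as columns: a = 658 (Member, case), b = 612 (Member, non-case), c = 1031 (Non-member, case), d = 1773.
OR = (658·1773)/(612·1031) = 1166634/630972 = 1.84895
Risk in exposed = 658/1270 = 0.51811; risk in unexposed = 1031/2804 = 0.36769; RR = 1.40910
OR/RR = 1.84895 / 1.40910 = 1.31215
The outcome is not rare, so the OR lies further from 1 than the RR.

1.312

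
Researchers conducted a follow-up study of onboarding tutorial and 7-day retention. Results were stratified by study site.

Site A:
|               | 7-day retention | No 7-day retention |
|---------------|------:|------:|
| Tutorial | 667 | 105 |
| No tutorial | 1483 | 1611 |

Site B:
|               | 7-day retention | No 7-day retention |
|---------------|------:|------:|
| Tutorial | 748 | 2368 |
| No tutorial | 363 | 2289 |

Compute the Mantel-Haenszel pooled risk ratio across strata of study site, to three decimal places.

RR_MH = Σ(aᵢ·n₀ᵢ/nᵢ) / Σ(cᵢ·n₁ᵢ/nᵢ), with n₁ᵢ = aᵢ+bᵢ (exposed), n₀ᵢ = cᵢ+dᵢ (unexposed), nᵢ = n₁ᵢ+n₀ᵢ.
Stratum 1 (Site A): n₁ = 772, n₀ = 3094, n = 3866; a·n₀/n = 667·3094/3866 = 533.8070; c·n₁/n = 1483·772/3866 = 296.1397
Stratum 2 (Site B): n₁ = 3116, n₀ = 2652, n = 5768; a·n₀/n = 748·2652/5768 = 343.9140; c·n₁/n = 363·3116/5768 = 196.1006
RR_MH = (533.8070 + 343.9140) / (296.1397 + 196.1006) = 877.7210 / 492.2402 = 1.78312

1.783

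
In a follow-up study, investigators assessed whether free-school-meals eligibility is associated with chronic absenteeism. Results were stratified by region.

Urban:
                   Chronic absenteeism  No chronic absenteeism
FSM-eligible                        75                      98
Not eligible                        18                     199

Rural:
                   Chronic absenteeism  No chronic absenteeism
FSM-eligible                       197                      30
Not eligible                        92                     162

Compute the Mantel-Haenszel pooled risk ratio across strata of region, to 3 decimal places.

RR_MH = Σ(aᵢ·n₀ᵢ/nᵢ) / Σ(cᵢ·n₁ᵢ/nᵢ), with n₁ᵢ = aᵢ+bᵢ (exposed), n₀ᵢ = cᵢ+dᵢ (unexposed), nᵢ = n₁ᵢ+n₀ᵢ.
Stratum 1 (Urban): n₁ = 173, n₀ = 217, n = 390; a·n₀/n = 75·217/390 = 41.7308; c·n₁/n = 18·173/390 = 7.9846
Stratum 2 (Rural): n₁ = 227, n₀ = 254, n = 481; a·n₀/n = 197·254/481 = 104.0291; c·n₁/n = 92·227/481 = 43.4179
RR_MH = (41.7308 + 104.0291) / (7.9846 + 43.4179) = 145.7599 / 51.4025 = 2.83566

2.836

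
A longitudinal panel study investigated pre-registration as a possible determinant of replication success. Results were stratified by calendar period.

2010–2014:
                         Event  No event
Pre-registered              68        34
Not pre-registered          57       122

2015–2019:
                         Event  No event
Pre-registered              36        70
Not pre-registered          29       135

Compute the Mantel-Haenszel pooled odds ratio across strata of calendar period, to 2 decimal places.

OR_MH = Σ(aᵢdᵢ/nᵢ) / Σ(bᵢcᵢ/nᵢ), where nᵢ is the stratum total.
Stratum 1 (2010–2014): n = 281; a·d/n = 68·122/281 = 29.5231; b·c/n = 34·57/281 = 6.8968
Stratum 2 (2015–2019): n = 270; a·d/n = 36·135/270 = 18.0000; b·c/n = 70·29/270 = 7.5185
OR_MH = (29.5231 + 18.0000) / (6.8968 + 7.5185) = 47.5231 / 14.4153 = 3.29671

3.30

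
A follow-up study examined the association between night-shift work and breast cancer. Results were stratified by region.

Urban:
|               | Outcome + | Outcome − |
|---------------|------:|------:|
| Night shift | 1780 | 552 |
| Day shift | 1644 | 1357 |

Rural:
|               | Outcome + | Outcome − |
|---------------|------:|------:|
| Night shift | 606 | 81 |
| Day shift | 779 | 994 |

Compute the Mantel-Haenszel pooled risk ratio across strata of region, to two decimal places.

1.54

RR_MH = Σ(aᵢ·n₀ᵢ/nᵢ) / Σ(cᵢ·n₁ᵢ/nᵢ), with n₁ᵢ = aᵢ+bᵢ (exposed), n₀ᵢ = cᵢ+dᵢ (unexposed), nᵢ = n₁ᵢ+n₀ᵢ.
Stratum 1 (Urban): n₁ = 2332, n₀ = 3001, n = 5333; a·n₀/n = 1780·3001/5333 = 1001.6464; c·n₁/n = 1644·2332/5333 = 718.8839
Stratum 2 (Rural): n₁ = 687, n₀ = 1773, n = 2460; a·n₀/n = 606·1773/2460 = 436.7634; c·n₁/n = 779·687/2460 = 217.5500
RR_MH = (1001.6464 + 436.7634) / (718.8839 + 217.5500) = 1438.4098 / 936.4339 = 1.53605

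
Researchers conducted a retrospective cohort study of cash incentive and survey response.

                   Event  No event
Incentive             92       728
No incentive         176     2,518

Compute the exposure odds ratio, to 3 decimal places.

1.808

Cells: a = 92, b = 728, c = 176, d = 2518.
OR = (a·d)/(b·c) = (92 × 2518) / (728 × 176) = 231656 / 128128 = 1.80800
The odds of survey response are about 1.81 times as high in the incentive group.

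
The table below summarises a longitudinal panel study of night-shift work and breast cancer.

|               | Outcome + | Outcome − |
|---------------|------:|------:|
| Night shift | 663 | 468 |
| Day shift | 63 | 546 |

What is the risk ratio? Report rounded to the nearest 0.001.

Cells: a = 663, b = 468, c = 63, d = 546.
Risk in exposed = 663/1131 = 0.58621; risk in unexposed = 63/609 = 0.10345.
RR = 0.58621 / 0.10345 = 5.66667
The risk among the exposed is 5.67 times that among the unexposed.

5.667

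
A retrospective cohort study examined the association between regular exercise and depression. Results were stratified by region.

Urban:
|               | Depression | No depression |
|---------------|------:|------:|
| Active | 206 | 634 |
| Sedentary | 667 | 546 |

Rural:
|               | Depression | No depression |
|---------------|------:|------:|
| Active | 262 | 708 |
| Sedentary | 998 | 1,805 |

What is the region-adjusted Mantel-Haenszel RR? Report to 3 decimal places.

RR_MH = Σ(aᵢ·n₀ᵢ/nᵢ) / Σ(cᵢ·n₁ᵢ/nᵢ), with n₁ᵢ = aᵢ+bᵢ (exposed), n₀ᵢ = cᵢ+dᵢ (unexposed), nᵢ = n₁ᵢ+n₀ᵢ.
Stratum 1 (Urban): n₁ = 840, n₀ = 1213, n = 2053; a·n₀/n = 206·1213/2053 = 121.7136; c·n₁/n = 667·840/2053 = 272.9079
Stratum 2 (Rural): n₁ = 970, n₀ = 2803, n = 3773; a·n₀/n = 262·2803/3773 = 194.6425; c·n₁/n = 998·970/3773 = 256.5757
RR_MH = (121.7136 + 194.6425) / (272.9079 + 256.5757) = 316.3560 / 529.4836 = 0.59748

0.597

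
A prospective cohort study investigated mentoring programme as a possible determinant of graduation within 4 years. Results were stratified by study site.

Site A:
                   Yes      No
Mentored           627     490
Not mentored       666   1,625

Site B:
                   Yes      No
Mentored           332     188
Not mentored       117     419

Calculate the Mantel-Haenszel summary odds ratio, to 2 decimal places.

OR_MH = Σ(aᵢdᵢ/nᵢ) / Σ(bᵢcᵢ/nᵢ), where nᵢ is the stratum total.
Stratum 1 (Site A): n = 3408; a·d/n = 627·1625/3408 = 298.9657; b·c/n = 490·666/3408 = 95.7570
Stratum 2 (Site B): n = 1056; a·d/n = 332·419/1056 = 131.7311; b·c/n = 188·117/1056 = 20.8295
OR_MH = (298.9657 + 131.7311) / (95.7570 + 20.8295) = 430.6967 / 116.5866 = 3.69422

3.69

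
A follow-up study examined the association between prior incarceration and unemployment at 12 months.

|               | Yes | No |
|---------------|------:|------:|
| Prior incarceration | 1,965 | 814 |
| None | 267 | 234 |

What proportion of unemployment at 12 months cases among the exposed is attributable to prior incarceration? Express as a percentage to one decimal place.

24.6

Cells: a = 1965, b = 814, c = 267, d = 234.
Risk in exposed = 1965/2779 = 0.70709; risk in unexposed = 267/501 = 0.53293.
RR = 0.70709/0.53293 = 1.32678
AR% = (RR − 1)/RR × 100 = (1.32678 − 1)/1.32678 × 100 = 24.6298%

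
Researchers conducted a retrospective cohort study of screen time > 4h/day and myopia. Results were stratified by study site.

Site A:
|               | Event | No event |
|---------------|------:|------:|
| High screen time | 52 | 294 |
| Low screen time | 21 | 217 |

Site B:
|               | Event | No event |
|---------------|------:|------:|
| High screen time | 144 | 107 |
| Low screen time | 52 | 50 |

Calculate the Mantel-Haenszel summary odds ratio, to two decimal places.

OR_MH = Σ(aᵢdᵢ/nᵢ) / Σ(bᵢcᵢ/nᵢ), where nᵢ is the stratum total.
Stratum 1 (Site A): n = 584; a·d/n = 52·217/584 = 19.3219; b·c/n = 294·21/584 = 10.5719
Stratum 2 (Site B): n = 353; a·d/n = 144·50/353 = 20.3966; b·c/n = 107·52/353 = 15.7620
OR_MH = (19.3219 + 20.3966) / (10.5719 + 15.7620) = 39.7185 / 26.3340 = 1.50826

1.51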